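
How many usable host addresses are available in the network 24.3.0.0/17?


Host bits = 32 - 17 = 15
Total addresses = 2^15 = 32768
Usable = total - 2 (network and broadcast)
Usable hosts: 32766


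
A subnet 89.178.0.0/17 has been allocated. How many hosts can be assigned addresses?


Host bits = 32 - 17 = 15
Total addresses = 2^15 = 32768
Usable = total - 2 (network and broadcast)
Usable hosts: 32766


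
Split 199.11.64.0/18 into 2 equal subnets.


New prefix = 18 + 1 = 19
Each subnet has 8192 addresses
  199.11.64.0/19
  199.11.96.0/19
Subnets: 199.11.64.0/19, 199.11.96.0/19


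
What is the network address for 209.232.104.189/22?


IP:   11010001.11101000.01101000.10111101
Mask: 11111111.11111111.11111100.00000000
AND operation:
Net:  11010001.11101000.01101000.00000000
Network: 209.232.104.0/22


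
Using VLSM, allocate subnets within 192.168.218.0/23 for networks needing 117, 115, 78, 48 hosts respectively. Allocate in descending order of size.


117 hosts -> /25 (126 usable): 192.168.218.0/25
115 hosts -> /25 (126 usable): 192.168.218.128/25
78 hosts -> /25 (126 usable): 192.168.219.0/25
48 hosts -> /26 (62 usable): 192.168.219.128/26
Allocation: 192.168.218.0/25 (117 hosts, 126 usable); 192.168.218.128/25 (115 hosts, 126 usable); 192.168.219.0/25 (78 hosts, 126 usable); 192.168.219.128/26 (48 hosts, 62 usable)


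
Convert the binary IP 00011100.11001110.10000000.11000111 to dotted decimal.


00011100 = 28
11001110 = 206
10000000 = 128
11000111 = 199
IP: 28.206.128.199


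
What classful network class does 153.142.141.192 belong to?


First octet: 153
Binary: 10011001
10xxxxxx -> Class B (128-191)
Class B, default mask 255.255.0.0 (/16)


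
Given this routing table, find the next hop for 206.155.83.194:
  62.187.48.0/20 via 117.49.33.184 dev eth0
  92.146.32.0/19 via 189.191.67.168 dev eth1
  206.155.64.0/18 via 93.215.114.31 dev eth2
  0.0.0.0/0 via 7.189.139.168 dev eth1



Longest prefix match for 206.155.83.194:
  /20 62.187.48.0: no
  /19 92.146.32.0: no
  /18 206.155.64.0: MATCH
  /0 0.0.0.0: MATCH
Selected: next-hop 93.215.114.31 via eth2 (matched /18)


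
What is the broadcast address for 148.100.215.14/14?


Network: 148.100.0.0/14
Host bits = 18
Set all host bits to 1:
Broadcast: 148.103.255.255


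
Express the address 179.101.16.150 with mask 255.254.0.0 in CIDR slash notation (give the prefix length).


Binary: 11111111.11111110.00000000.00000000
Count leading 1s
Prefix: /15


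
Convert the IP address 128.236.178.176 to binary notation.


128 = 10000000
236 = 11101100
178 = 10110010
176 = 10110000
Binary: 10000000.11101100.10110010.10110000


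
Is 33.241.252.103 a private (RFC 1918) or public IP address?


RFC 1918 private ranges:
  10.0.0.0/8 (10.0.0.0 - 10.255.255.255)
  172.16.0.0/12 (172.16.0.0 - 172.31.255.255)
  192.168.0.0/16 (192.168.0.0 - 192.168.255.255)
Public (not in any RFC 1918 range)


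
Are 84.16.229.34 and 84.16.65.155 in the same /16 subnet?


Mask: 255.255.0.0
84.16.229.34 AND mask = 84.16.0.0
84.16.65.155 AND mask = 84.16.0.0
Yes, same subnet (84.16.0.0)


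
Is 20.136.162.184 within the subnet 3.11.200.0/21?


Subnet network: 3.11.200.0
Test IP AND mask: 20.136.160.0
No, 20.136.162.184 is not in 3.11.200.0/21


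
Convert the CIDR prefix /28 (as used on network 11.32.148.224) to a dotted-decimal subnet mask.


/28 means 28 network bits, 4 host bits
Binary: 11111111111111111111111111110000
Mask: 255.255.255.240


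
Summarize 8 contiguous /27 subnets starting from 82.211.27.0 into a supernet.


Original prefix: /27
Number of subnets: 8 = 2^3
New prefix = 27 - 3 = 24
Supernet: 82.211.27.0/24


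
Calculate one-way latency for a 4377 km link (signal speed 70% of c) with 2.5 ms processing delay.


Speed = 0.7 * 3e5 km/s = 210000 km/s
Propagation delay = 4377 / 210000 = 0.0208 s = 20.8429 ms
Processing delay = 2.5 ms
Total one-way latency = 23.3429 ms


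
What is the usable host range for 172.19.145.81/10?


Network: 172.0.0.0
Broadcast: 172.63.255.255
First usable = network + 1
Last usable = broadcast - 1
Range: 172.0.0.1 to 172.63.255.254


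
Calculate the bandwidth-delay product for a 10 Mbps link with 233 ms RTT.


BDP = bandwidth * RTT
= 10 Mbps * 233 ms
= 10 * 1e6 * 233 / 1000 bits
= 2330000 bits
= 291250 bytes
= 284.4238 KB
BDP = 2330000 bits (291250 bytes)


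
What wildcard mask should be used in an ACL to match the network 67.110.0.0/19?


Subnet mask: 255.255.224.0
Wildcard = 255.255.255.255 - subnet mask
255 - 255 = 0
255 - 255 = 0
255 - 224 = 31
255 - 0 = 255
Wildcard: 0.0.31.255


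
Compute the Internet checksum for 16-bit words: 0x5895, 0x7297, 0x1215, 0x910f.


Sum all words (with carry folding):
+ 0x5895 = 0x5895
+ 0x7297 = 0xcb2c
+ 0x1215 = 0xdd41
+ 0x910f = 0x6e51
One's complement: ~0x6e51
Checksum = 0x91ae


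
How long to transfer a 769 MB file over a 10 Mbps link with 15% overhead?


Effective throughput = 10 * (1 - 15/100) = 8.5 Mbps
File size in Mb = 769 * 8 = 6152 Mb
Time = 6152 / 8.5
Time = 723.7647 seconds


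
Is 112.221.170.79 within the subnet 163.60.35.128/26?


Subnet network: 163.60.35.128
Test IP AND mask: 112.221.170.64
No, 112.221.170.79 is not in 163.60.35.128/26


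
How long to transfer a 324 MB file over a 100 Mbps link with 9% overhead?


Effective throughput = 100 * (1 - 9/100) = 91 Mbps
File size in Mb = 324 * 8 = 2592 Mb
Time = 2592 / 91
Time = 28.4835 seconds


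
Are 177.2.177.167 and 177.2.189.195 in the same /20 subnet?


Mask: 255.255.240.0
177.2.177.167 AND mask = 177.2.176.0
177.2.189.195 AND mask = 177.2.176.0
Yes, same subnet (177.2.176.0)


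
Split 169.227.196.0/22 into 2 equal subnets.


New prefix = 22 + 1 = 23
Each subnet has 512 addresses
  169.227.196.0/23
  169.227.198.0/23
Subnets: 169.227.196.0/23, 169.227.198.0/23


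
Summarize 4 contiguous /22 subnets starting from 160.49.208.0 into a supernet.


Original prefix: /22
Number of subnets: 4 = 2^2
New prefix = 22 - 2 = 20
Supernet: 160.49.208.0/20


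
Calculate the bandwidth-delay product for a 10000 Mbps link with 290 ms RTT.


BDP = bandwidth * RTT
= 10000 Mbps * 290 ms
= 10000 * 1e6 * 290 / 1000 bits
= 2900000000 bits
= 362500000 bytes
= 354003.9062 KB
BDP = 2900000000 bits (362500000 bytes)


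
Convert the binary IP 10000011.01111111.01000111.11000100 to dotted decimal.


10000011 = 131
01111111 = 127
01000111 = 71
11000100 = 196
IP: 131.127.71.196


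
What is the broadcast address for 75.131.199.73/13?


Network: 75.128.0.0/13
Host bits = 19
Set all host bits to 1:
Broadcast: 75.135.255.255


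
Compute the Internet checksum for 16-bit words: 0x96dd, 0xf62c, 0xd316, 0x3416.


Sum all words (with carry folding):
+ 0x96dd = 0x96dd
+ 0xf62c = 0x8d0a
+ 0xd316 = 0x6021
+ 0x3416 = 0x9437
One's complement: ~0x9437
Checksum = 0x6bc8


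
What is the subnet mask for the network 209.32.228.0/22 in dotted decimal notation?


/22 means 22 network bits, 10 host bits
Binary: 11111111111111111111110000000000
Mask: 255.255.252.0


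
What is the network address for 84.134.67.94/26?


IP:   01010100.10000110.01000011.01011110
Mask: 11111111.11111111.11111111.11000000
AND operation:
Net:  01010100.10000110.01000011.01000000
Network: 84.134.67.64/26


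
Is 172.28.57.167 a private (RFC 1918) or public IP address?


RFC 1918 private ranges:
  10.0.0.0/8 (10.0.0.0 - 10.255.255.255)
  172.16.0.0/12 (172.16.0.0 - 172.31.255.255)
  192.168.0.0/16 (192.168.0.0 - 192.168.255.255)
Private (in 172.16.0.0/12)


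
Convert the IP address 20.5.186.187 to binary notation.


20 = 00010100
5 = 00000101
186 = 10111010
187 = 10111011
Binary: 00010100.00000101.10111010.10111011


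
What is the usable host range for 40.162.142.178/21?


Network: 40.162.136.0
Broadcast: 40.162.143.255
First usable = network + 1
Last usable = broadcast - 1
Range: 40.162.136.1 to 40.162.143.254


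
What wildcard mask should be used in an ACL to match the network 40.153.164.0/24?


Subnet mask: 255.255.255.0
Wildcard = 255.255.255.255 - subnet mask
255 - 255 = 0
255 - 255 = 0
255 - 255 = 0
255 - 0 = 255
Wildcard: 0.0.0.255


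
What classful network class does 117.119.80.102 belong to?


First octet: 117
Binary: 01110101
0xxxxxxx -> Class A (1-126)
Class A, default mask 255.0.0.0 (/8)


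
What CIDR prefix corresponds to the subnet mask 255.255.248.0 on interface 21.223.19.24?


Binary: 11111111.11111111.11111000.00000000
Count leading 1s
Prefix: /21


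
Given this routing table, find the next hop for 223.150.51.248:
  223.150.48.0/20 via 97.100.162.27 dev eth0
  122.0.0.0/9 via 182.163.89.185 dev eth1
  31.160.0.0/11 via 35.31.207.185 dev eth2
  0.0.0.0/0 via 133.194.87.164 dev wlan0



Longest prefix match for 223.150.51.248:
  /20 223.150.48.0: MATCH
  /9 122.0.0.0: no
  /11 31.160.0.0: no
  /0 0.0.0.0: MATCH
Selected: next-hop 97.100.162.27 via eth0 (matched /20)


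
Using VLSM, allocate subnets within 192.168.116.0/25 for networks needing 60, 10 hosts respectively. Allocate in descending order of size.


60 hosts -> /26 (62 usable): 192.168.116.0/26
10 hosts -> /28 (14 usable): 192.168.116.64/28
Allocation: 192.168.116.0/26 (60 hosts, 62 usable); 192.168.116.64/28 (10 hosts, 14 usable)


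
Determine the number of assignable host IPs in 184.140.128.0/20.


Host bits = 32 - 20 = 12
Total addresses = 2^12 = 4096
Usable = total - 2 (network and broadcast)
Usable hosts: 4094


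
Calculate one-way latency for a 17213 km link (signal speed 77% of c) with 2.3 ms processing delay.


Speed = 0.77 * 3e5 km/s = 231000 km/s
Propagation delay = 17213 / 231000 = 0.0745 s = 74.5152 ms
Processing delay = 2.3 ms
Total one-way latency = 76.8152 ms


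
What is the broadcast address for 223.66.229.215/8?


Network: 223.0.0.0/8
Host bits = 24
Set all host bits to 1:
Broadcast: 223.255.255.255


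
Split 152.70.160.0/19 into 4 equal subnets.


New prefix = 19 + 2 = 21
Each subnet has 2048 addresses
  152.70.160.0/21
  152.70.168.0/21
  152.70.176.0/21
  152.70.184.0/21
Subnets: 152.70.160.0/21, 152.70.168.0/21, 152.70.176.0/21, 152.70.184.0/21


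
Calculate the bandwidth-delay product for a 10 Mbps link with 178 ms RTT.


BDP = bandwidth * RTT
= 10 Mbps * 178 ms
= 10 * 1e6 * 178 / 1000 bits
= 1780000 bits
= 222500 bytes
= 217.2852 KB
BDP = 1780000 bits (222500 bytes)


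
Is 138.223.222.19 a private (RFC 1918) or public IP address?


RFC 1918 private ranges:
  10.0.0.0/8 (10.0.0.0 - 10.255.255.255)
  172.16.0.0/12 (172.16.0.0 - 172.31.255.255)
  192.168.0.0/16 (192.168.0.0 - 192.168.255.255)
Public (not in any RFC 1918 range)


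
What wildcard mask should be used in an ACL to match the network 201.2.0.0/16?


Subnet mask: 255.255.0.0
Wildcard = 255.255.255.255 - subnet mask
255 - 255 = 0
255 - 255 = 0
255 - 0 = 255
255 - 0 = 255
Wildcard: 0.0.255.255


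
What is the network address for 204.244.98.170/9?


IP:   11001100.11110100.01100010.10101010
Mask: 11111111.10000000.00000000.00000000
AND operation:
Net:  11001100.10000000.00000000.00000000
Network: 204.128.0.0/9


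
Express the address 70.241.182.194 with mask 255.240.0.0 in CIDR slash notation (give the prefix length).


Binary: 11111111.11110000.00000000.00000000
Count leading 1s
Prefix: /12


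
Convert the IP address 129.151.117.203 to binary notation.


129 = 10000001
151 = 10010111
117 = 01110101
203 = 11001011
Binary: 10000001.10010111.01110101.11001011


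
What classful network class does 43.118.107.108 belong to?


First octet: 43
Binary: 00101011
0xxxxxxx -> Class A (1-126)
Class A, default mask 255.0.0.0 (/8)


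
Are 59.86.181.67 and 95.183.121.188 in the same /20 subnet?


Mask: 255.255.240.0
59.86.181.67 AND mask = 59.86.176.0
95.183.121.188 AND mask = 95.183.112.0
No, different subnets (59.86.176.0 vs 95.183.112.0)


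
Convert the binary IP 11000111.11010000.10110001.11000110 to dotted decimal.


11000111 = 199
11010000 = 208
10110001 = 177
11000110 = 198
IP: 199.208.177.198


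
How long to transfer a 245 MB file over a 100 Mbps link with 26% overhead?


Effective throughput = 100 * (1 - 26/100) = 74 Mbps
File size in Mb = 245 * 8 = 1960 Mb
Time = 1960 / 74
Time = 26.4865 seconds


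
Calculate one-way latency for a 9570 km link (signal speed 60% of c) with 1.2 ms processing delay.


Speed = 0.6 * 3e5 km/s = 180000 km/s
Propagation delay = 9570 / 180000 = 0.0532 s = 53.1667 ms
Processing delay = 1.2 ms
Total one-way latency = 54.3667 ms


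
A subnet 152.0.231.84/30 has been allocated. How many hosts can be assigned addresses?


Host bits = 32 - 30 = 2
Total addresses = 2^2 = 4
Usable = total - 2 (network and broadcast)
Usable hosts: 2


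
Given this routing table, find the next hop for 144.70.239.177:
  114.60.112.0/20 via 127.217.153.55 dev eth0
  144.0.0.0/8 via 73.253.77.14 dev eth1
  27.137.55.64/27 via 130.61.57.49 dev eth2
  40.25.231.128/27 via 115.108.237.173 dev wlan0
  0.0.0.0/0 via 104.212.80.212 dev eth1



Longest prefix match for 144.70.239.177:
  /20 114.60.112.0: no
  /8 144.0.0.0: MATCH
  /27 27.137.55.64: no
  /27 40.25.231.128: no
  /0 0.0.0.0: MATCH
Selected: next-hop 73.253.77.14 via eth1 (matched /8)


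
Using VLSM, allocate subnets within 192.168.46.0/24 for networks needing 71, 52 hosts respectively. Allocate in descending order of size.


71 hosts -> /25 (126 usable): 192.168.46.0/25
52 hosts -> /26 (62 usable): 192.168.46.128/26
Allocation: 192.168.46.0/25 (71 hosts, 126 usable); 192.168.46.128/26 (52 hosts, 62 usable)


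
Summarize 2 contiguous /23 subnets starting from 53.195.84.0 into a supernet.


Original prefix: /23
Number of subnets: 2 = 2^1
New prefix = 23 - 1 = 22
Supernet: 53.195.84.0/22


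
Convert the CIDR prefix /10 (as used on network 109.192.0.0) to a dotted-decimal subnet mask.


/10 means 10 network bits, 22 host bits
Binary: 11111111110000000000000000000000
Mask: 255.192.0.0


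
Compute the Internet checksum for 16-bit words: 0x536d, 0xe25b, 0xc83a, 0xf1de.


Sum all words (with carry folding):
+ 0x536d = 0x536d
+ 0xe25b = 0x35c9
+ 0xc83a = 0xfe03
+ 0xf1de = 0xefe2
One's complement: ~0xefe2
Checksum = 0x101d


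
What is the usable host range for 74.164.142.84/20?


Network: 74.164.128.0
Broadcast: 74.164.143.255
First usable = network + 1
Last usable = broadcast - 1
Range: 74.164.128.1 to 74.164.143.254


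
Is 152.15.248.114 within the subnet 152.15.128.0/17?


Subnet network: 152.15.128.0
Test IP AND mask: 152.15.128.0
Yes, 152.15.248.114 is in 152.15.128.0/17


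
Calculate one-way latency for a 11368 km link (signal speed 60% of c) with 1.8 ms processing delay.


Speed = 0.6 * 3e5 km/s = 180000 km/s
Propagation delay = 11368 / 180000 = 0.0632 s = 63.1556 ms
Processing delay = 1.8 ms
Total one-way latency = 64.9556 ms


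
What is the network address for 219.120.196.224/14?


IP:   11011011.01111000.11000100.11100000
Mask: 11111111.11111100.00000000.00000000
AND operation:
Net:  11011011.01111000.00000000.00000000
Network: 219.120.0.0/14


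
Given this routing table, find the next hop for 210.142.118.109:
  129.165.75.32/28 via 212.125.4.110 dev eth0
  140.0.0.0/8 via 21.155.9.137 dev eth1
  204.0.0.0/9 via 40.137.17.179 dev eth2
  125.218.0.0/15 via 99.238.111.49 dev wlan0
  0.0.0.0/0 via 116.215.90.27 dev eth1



Longest prefix match for 210.142.118.109:
  /28 129.165.75.32: no
  /8 140.0.0.0: no
  /9 204.0.0.0: no
  /15 125.218.0.0: no
  /0 0.0.0.0: MATCH
Selected: next-hop 116.215.90.27 via eth1 (matched /0)


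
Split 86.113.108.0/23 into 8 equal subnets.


New prefix = 23 + 3 = 26
Each subnet has 64 addresses
  86.113.108.0/26
  86.113.108.64/26
  86.113.108.128/26
  86.113.108.192/26
  86.113.109.0/26
  86.113.109.64/26
  86.113.109.128/26
  86.113.109.192/26
Subnets: 86.113.108.0/26, 86.113.108.64/26, 86.113.108.128/26, 86.113.108.192/26, 86.113.109.0/26, 86.113.109.64/26, 86.113.109.128/26, 86.113.109.192/26


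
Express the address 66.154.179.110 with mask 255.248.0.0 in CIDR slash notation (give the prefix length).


Binary: 11111111.11111000.00000000.00000000
Count leading 1s
Prefix: /13


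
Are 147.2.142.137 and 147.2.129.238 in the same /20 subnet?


Mask: 255.255.240.0
147.2.142.137 AND mask = 147.2.128.0
147.2.129.238 AND mask = 147.2.128.0
Yes, same subnet (147.2.128.0)


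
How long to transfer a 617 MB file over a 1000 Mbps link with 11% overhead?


Effective throughput = 1000 * (1 - 11/100) = 890 Mbps
File size in Mb = 617 * 8 = 4936 Mb
Time = 4936 / 890
Time = 5.5461 seconds


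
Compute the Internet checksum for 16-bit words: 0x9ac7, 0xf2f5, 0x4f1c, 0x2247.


Sum all words (with carry folding):
+ 0x9ac7 = 0x9ac7
+ 0xf2f5 = 0x8dbd
+ 0x4f1c = 0xdcd9
+ 0x2247 = 0xff20
One's complement: ~0xff20
Checksum = 0x00df


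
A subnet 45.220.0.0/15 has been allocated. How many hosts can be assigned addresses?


Host bits = 32 - 15 = 17
Total addresses = 2^17 = 131072
Usable = total - 2 (network and broadcast)
Usable hosts: 131070


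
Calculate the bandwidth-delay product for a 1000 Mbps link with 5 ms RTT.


BDP = bandwidth * RTT
= 1000 Mbps * 5 ms
= 1000 * 1e6 * 5 / 1000 bits
= 5000000 bits
= 625000 bytes
= 610.3516 KB
BDP = 5000000 bits (625000 bytes)


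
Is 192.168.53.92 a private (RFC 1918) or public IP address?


RFC 1918 private ranges:
  10.0.0.0/8 (10.0.0.0 - 10.255.255.255)
  172.16.0.0/12 (172.16.0.0 - 172.31.255.255)
  192.168.0.0/16 (192.168.0.0 - 192.168.255.255)
Private (in 192.168.0.0/16)


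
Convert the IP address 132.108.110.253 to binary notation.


132 = 10000100
108 = 01101100
110 = 01101110
253 = 11111101
Binary: 10000100.01101100.01101110.11111101


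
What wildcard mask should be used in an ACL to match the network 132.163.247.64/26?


Subnet mask: 255.255.255.192
Wildcard = 255.255.255.255 - subnet mask
255 - 255 = 0
255 - 255 = 0
255 - 255 = 0
255 - 192 = 63
Wildcard: 0.0.0.63


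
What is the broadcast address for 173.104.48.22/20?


Network: 173.104.48.0/20
Host bits = 12
Set all host bits to 1:
Broadcast: 173.104.63.255


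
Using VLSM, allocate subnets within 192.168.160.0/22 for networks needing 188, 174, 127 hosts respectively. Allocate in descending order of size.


188 hosts -> /24 (254 usable): 192.168.160.0/24
174 hosts -> /24 (254 usable): 192.168.161.0/24
127 hosts -> /24 (254 usable): 192.168.162.0/24
Allocation: 192.168.160.0/24 (188 hosts, 254 usable); 192.168.161.0/24 (174 hosts, 254 usable); 192.168.162.0/24 (127 hosts, 254 usable)


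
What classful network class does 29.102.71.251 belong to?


First octet: 29
Binary: 00011101
0xxxxxxx -> Class A (1-126)
Class A, default mask 255.0.0.0 (/8)


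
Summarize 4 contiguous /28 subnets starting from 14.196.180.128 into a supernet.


Original prefix: /28
Number of subnets: 4 = 2^2
New prefix = 28 - 2 = 26
Supernet: 14.196.180.128/26


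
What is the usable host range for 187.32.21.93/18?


Network: 187.32.0.0
Broadcast: 187.32.63.255
First usable = network + 1
Last usable = broadcast - 1
Range: 187.32.0.1 to 187.32.63.254


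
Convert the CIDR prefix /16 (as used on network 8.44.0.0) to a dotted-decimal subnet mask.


/16 means 16 network bits, 16 host bits
Binary: 11111111111111110000000000000000
Mask: 255.255.0.0


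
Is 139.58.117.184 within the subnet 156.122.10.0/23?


Subnet network: 156.122.10.0
Test IP AND mask: 139.58.116.0
No, 139.58.117.184 is not in 156.122.10.0/23


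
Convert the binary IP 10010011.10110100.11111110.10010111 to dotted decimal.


10010011 = 147
10110100 = 180
11111110 = 254
10010111 = 151
IP: 147.180.254.151


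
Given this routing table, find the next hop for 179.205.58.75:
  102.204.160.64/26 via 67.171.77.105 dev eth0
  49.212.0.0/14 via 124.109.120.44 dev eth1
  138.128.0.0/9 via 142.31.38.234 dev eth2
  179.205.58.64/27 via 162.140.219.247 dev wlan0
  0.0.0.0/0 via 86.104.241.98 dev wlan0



Longest prefix match for 179.205.58.75:
  /26 102.204.160.64: no
  /14 49.212.0.0: no
  /9 138.128.0.0: no
  /27 179.205.58.64: MATCH
  /0 0.0.0.0: MATCH
Selected: next-hop 162.140.219.247 via wlan0 (matched /27)


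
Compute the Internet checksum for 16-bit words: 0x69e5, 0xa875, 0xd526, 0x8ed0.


Sum all words (with carry folding):
+ 0x69e5 = 0x69e5
+ 0xa875 = 0x125b
+ 0xd526 = 0xe781
+ 0x8ed0 = 0x7652
One's complement: ~0x7652
Checksum = 0x89ad


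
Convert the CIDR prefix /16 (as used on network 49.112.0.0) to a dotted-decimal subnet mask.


/16 means 16 network bits, 16 host bits
Binary: 11111111111111110000000000000000
Mask: 255.255.0.0


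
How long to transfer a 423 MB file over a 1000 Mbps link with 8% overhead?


Effective throughput = 1000 * (1 - 8/100) = 920 Mbps
File size in Mb = 423 * 8 = 3384 Mb
Time = 3384 / 920
Time = 3.6783 seconds


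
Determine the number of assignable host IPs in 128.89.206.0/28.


Host bits = 32 - 28 = 4
Total addresses = 2^4 = 16
Usable = total - 2 (network and broadcast)
Usable hosts: 14


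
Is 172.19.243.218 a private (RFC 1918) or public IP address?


RFC 1918 private ranges:
  10.0.0.0/8 (10.0.0.0 - 10.255.255.255)
  172.16.0.0/12 (172.16.0.0 - 172.31.255.255)
  192.168.0.0/16 (192.168.0.0 - 192.168.255.255)
Private (in 172.16.0.0/12)


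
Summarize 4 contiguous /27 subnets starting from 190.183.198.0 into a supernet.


Original prefix: /27
Number of subnets: 4 = 2^2
New prefix = 27 - 2 = 25
Supernet: 190.183.198.0/25


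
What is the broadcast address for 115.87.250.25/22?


Network: 115.87.248.0/22
Host bits = 10
Set all host bits to 1:
Broadcast: 115.87.251.255


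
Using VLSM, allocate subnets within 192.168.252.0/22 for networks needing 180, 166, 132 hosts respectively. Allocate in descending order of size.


180 hosts -> /24 (254 usable): 192.168.252.0/24
166 hosts -> /24 (254 usable): 192.168.253.0/24
132 hosts -> /24 (254 usable): 192.168.254.0/24
Allocation: 192.168.252.0/24 (180 hosts, 254 usable); 192.168.253.0/24 (166 hosts, 254 usable); 192.168.254.0/24 (132 hosts, 254 usable)


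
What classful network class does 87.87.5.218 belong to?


First octet: 87
Binary: 01010111
0xxxxxxx -> Class A (1-126)
Class A, default mask 255.0.0.0 (/8)


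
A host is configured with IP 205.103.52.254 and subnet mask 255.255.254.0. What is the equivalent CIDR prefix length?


Binary: 11111111.11111111.11111110.00000000
Count leading 1s
Prefix: /23


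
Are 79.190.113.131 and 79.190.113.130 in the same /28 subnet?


Mask: 255.255.255.240
79.190.113.131 AND mask = 79.190.113.128
79.190.113.130 AND mask = 79.190.113.128
Yes, same subnet (79.190.113.128)


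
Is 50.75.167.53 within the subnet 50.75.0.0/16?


Subnet network: 50.75.0.0
Test IP AND mask: 50.75.0.0
Yes, 50.75.167.53 is in 50.75.0.0/16


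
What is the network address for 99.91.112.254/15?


IP:   01100011.01011011.01110000.11111110
Mask: 11111111.11111110.00000000.00000000
AND operation:
Net:  01100011.01011010.00000000.00000000
Network: 99.90.0.0/15


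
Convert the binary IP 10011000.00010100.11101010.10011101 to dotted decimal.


10011000 = 152
00010100 = 20
11101010 = 234
10011101 = 157
IP: 152.20.234.157


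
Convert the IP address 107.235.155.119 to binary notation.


107 = 01101011
235 = 11101011
155 = 10011011
119 = 01110111
Binary: 01101011.11101011.10011011.01110111


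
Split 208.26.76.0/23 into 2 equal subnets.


New prefix = 23 + 1 = 24
Each subnet has 256 addresses
  208.26.76.0/24
  208.26.77.0/24
Subnets: 208.26.76.0/24, 208.26.77.0/24


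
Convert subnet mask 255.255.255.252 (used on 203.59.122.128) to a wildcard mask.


Subnet mask: 255.255.255.252
Wildcard = 255.255.255.255 - subnet mask
255 - 255 = 0
255 - 255 = 0
255 - 255 = 0
255 - 252 = 3
Wildcard: 0.0.0.3


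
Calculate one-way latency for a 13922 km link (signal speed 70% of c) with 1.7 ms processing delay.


Speed = 0.7 * 3e5 km/s = 210000 km/s
Propagation delay = 13922 / 210000 = 0.0663 s = 66.2952 ms
Processing delay = 1.7 ms
Total one-way latency = 67.9952 ms


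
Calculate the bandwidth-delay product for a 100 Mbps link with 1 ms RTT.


BDP = bandwidth * RTT
= 100 Mbps * 1 ms
= 100 * 1e6 * 1 / 1000 bits
= 100000 bits
= 12500 bytes
= 12.207 KB
BDP = 100000 bits (12500 bytes)


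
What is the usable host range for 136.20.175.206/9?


Network: 136.0.0.0
Broadcast: 136.127.255.255
First usable = network + 1
Last usable = broadcast - 1
Range: 136.0.0.1 to 136.127.255.254


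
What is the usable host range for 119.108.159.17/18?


Network: 119.108.128.0
Broadcast: 119.108.191.255
First usable = network + 1
Last usable = broadcast - 1
Range: 119.108.128.1 to 119.108.191.254


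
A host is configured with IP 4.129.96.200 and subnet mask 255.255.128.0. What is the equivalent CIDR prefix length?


Binary: 11111111.11111111.10000000.00000000
Count leading 1s
Prefix: /17


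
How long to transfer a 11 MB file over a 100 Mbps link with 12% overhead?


Effective throughput = 100 * (1 - 12/100) = 88 Mbps
File size in Mb = 11 * 8 = 88 Mb
Time = 88 / 88
Time = 1 seconds


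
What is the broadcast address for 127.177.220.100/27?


Network: 127.177.220.96/27
Host bits = 5
Set all host bits to 1:
Broadcast: 127.177.220.127


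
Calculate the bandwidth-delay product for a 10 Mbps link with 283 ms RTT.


BDP = bandwidth * RTT
= 10 Mbps * 283 ms
= 10 * 1e6 * 283 / 1000 bits
= 2830000 bits
= 353750 bytes
= 345.459 KB
BDP = 2830000 bits (353750 bytes)


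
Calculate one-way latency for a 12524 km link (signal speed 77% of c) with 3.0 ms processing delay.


Speed = 0.77 * 3e5 km/s = 231000 km/s
Propagation delay = 12524 / 231000 = 0.0542 s = 54.2165 ms
Processing delay = 3.0 ms
Total one-way latency = 57.2165 ms


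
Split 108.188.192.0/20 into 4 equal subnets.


New prefix = 20 + 2 = 22
Each subnet has 1024 addresses
  108.188.192.0/22
  108.188.196.0/22
  108.188.200.0/22
  108.188.204.0/22
Subnets: 108.188.192.0/22, 108.188.196.0/22, 108.188.200.0/22, 108.188.204.0/22


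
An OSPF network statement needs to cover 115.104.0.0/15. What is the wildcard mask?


Subnet mask: 255.254.0.0
Wildcard = 255.255.255.255 - subnet mask
255 - 255 = 0
255 - 254 = 1
255 - 0 = 255
255 - 0 = 255
Wildcard: 0.1.255.255


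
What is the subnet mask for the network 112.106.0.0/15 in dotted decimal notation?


/15 means 15 network bits, 17 host bits
Binary: 11111111111111100000000000000000
Mask: 255.254.0.0


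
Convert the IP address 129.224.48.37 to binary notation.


129 = 10000001
224 = 11100000
48 = 00110000
37 = 00100101
Binary: 10000001.11100000.00110000.00100101


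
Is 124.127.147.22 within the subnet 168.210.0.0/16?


Subnet network: 168.210.0.0
Test IP AND mask: 124.127.0.0
No, 124.127.147.22 is not in 168.210.0.0/16


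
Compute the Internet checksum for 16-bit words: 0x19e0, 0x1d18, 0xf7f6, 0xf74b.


Sum all words (with carry folding):
+ 0x19e0 = 0x19e0
+ 0x1d18 = 0x36f8
+ 0xf7f6 = 0x2eef
+ 0xf74b = 0x263b
One's complement: ~0x263b
Checksum = 0xd9c4


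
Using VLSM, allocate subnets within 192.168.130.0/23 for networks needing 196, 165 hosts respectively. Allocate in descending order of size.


196 hosts -> /24 (254 usable): 192.168.130.0/24
165 hosts -> /24 (254 usable): 192.168.131.0/24
Allocation: 192.168.130.0/24 (196 hosts, 254 usable); 192.168.131.0/24 (165 hosts, 254 usable)


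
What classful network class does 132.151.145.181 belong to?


First octet: 132
Binary: 10000100
10xxxxxx -> Class B (128-191)
Class B, default mask 255.255.0.0 (/16)


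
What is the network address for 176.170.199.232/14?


IP:   10110000.10101010.11000111.11101000
Mask: 11111111.11111100.00000000.00000000
AND operation:
Net:  10110000.10101000.00000000.00000000
Network: 176.168.0.0/14


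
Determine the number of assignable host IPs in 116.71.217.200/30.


Host bits = 32 - 30 = 2
Total addresses = 2^2 = 4
Usable = total - 2 (network and broadcast)
Usable hosts: 2


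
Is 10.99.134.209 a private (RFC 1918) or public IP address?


RFC 1918 private ranges:
  10.0.0.0/8 (10.0.0.0 - 10.255.255.255)
  172.16.0.0/12 (172.16.0.0 - 172.31.255.255)
  192.168.0.0/16 (192.168.0.0 - 192.168.255.255)
Private (in 10.0.0.0/8)


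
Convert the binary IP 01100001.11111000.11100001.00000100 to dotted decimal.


01100001 = 97
11111000 = 248
11100001 = 225
00000100 = 4
IP: 97.248.225.4


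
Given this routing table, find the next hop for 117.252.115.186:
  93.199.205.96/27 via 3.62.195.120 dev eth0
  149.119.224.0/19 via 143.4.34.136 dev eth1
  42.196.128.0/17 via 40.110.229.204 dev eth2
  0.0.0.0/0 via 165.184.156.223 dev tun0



Longest prefix match for 117.252.115.186:
  /27 93.199.205.96: no
  /19 149.119.224.0: no
  /17 42.196.128.0: no
  /0 0.0.0.0: MATCH
Selected: next-hop 165.184.156.223 via tun0 (matched /0)


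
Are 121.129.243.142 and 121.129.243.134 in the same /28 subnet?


Mask: 255.255.255.240
121.129.243.142 AND mask = 121.129.243.128
121.129.243.134 AND mask = 121.129.243.128
Yes, same subnet (121.129.243.128)


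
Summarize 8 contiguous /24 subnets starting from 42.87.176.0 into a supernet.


Original prefix: /24
Number of subnets: 8 = 2^3
New prefix = 24 - 3 = 21
Supernet: 42.87.176.0/21


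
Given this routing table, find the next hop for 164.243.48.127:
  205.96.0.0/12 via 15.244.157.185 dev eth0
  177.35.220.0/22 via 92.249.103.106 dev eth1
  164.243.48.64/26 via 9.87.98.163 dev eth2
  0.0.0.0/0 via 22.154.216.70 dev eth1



Longest prefix match for 164.243.48.127:
  /12 205.96.0.0: no
  /22 177.35.220.0: no
  /26 164.243.48.64: MATCH
  /0 0.0.0.0: MATCH
Selected: next-hop 9.87.98.163 via eth2 (matched /26)


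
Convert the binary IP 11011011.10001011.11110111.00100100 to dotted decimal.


11011011 = 219
10001011 = 139
11110111 = 247
00100100 = 36
IP: 219.139.247.36


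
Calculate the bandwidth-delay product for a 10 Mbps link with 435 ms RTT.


BDP = bandwidth * RTT
= 10 Mbps * 435 ms
= 10 * 1e6 * 435 / 1000 bits
= 4350000 bits
= 543750 bytes
= 531.0059 KB
BDP = 4350000 bits (543750 bytes)


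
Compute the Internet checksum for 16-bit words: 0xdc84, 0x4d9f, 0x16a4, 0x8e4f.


Sum all words (with carry folding):
+ 0xdc84 = 0xdc84
+ 0x4d9f = 0x2a24
+ 0x16a4 = 0x40c8
+ 0x8e4f = 0xcf17
One's complement: ~0xcf17
Checksum = 0x30e8


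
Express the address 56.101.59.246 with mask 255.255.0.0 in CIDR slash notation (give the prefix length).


Binary: 11111111.11111111.00000000.00000000
Count leading 1s
Prefix: /16


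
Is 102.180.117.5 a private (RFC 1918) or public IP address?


RFC 1918 private ranges:
  10.0.0.0/8 (10.0.0.0 - 10.255.255.255)
  172.16.0.0/12 (172.16.0.0 - 172.31.255.255)
  192.168.0.0/16 (192.168.0.0 - 192.168.255.255)
Public (not in any RFC 1918 range)


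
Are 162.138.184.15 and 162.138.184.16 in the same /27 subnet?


Mask: 255.255.255.224
162.138.184.15 AND mask = 162.138.184.0
162.138.184.16 AND mask = 162.138.184.0
Yes, same subnet (162.138.184.0)


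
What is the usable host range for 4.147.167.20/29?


Network: 4.147.167.16
Broadcast: 4.147.167.23
First usable = network + 1
Last usable = broadcast - 1
Range: 4.147.167.17 to 4.147.167.22


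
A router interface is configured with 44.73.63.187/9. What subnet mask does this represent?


/9 means 9 network bits, 23 host bits
Binary: 11111111100000000000000000000000
Mask: 255.128.0.0


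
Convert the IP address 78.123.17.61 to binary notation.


78 = 01001110
123 = 01111011
17 = 00010001
61 = 00111101
Binary: 01001110.01111011.00010001.00111101


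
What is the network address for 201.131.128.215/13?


IP:   11001001.10000011.10000000.11010111
Mask: 11111111.11111000.00000000.00000000
AND operation:
Net:  11001001.10000000.00000000.00000000
Network: 201.128.0.0/13


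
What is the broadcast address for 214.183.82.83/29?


Network: 214.183.82.80/29
Host bits = 3
Set all host bits to 1:
Broadcast: 214.183.82.87


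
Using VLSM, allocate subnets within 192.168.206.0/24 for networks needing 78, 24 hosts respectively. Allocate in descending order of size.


78 hosts -> /25 (126 usable): 192.168.206.0/25
24 hosts -> /27 (30 usable): 192.168.206.128/27
Allocation: 192.168.206.0/25 (78 hosts, 126 usable); 192.168.206.128/27 (24 hosts, 30 usable)


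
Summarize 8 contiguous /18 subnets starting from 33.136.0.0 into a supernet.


Original prefix: /18
Number of subnets: 8 = 2^3
New prefix = 18 - 3 = 15
Supernet: 33.136.0.0/15


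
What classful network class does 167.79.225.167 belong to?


First octet: 167
Binary: 10100111
10xxxxxx -> Class B (128-191)
Class B, default mask 255.255.0.0 (/16)


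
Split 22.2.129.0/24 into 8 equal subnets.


New prefix = 24 + 3 = 27
Each subnet has 32 addresses
  22.2.129.0/27
  22.2.129.32/27
  22.2.129.64/27
  22.2.129.96/27
  22.2.129.128/27
  22.2.129.160/27
  22.2.129.192/27
  22.2.129.224/27
Subnets: 22.2.129.0/27, 22.2.129.32/27, 22.2.129.64/27, 22.2.129.96/27, 22.2.129.128/27, 22.2.129.160/27, 22.2.129.192/27, 22.2.129.224/27


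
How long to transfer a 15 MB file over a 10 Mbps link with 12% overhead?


Effective throughput = 10 * (1 - 12/100) = 8.8 Mbps
File size in Mb = 15 * 8 = 120 Mb
Time = 120 / 8.8
Time = 13.6364 seconds


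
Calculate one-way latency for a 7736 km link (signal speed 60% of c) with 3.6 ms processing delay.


Speed = 0.6 * 3e5 km/s = 180000 km/s
Propagation delay = 7736 / 180000 = 0.043 s = 42.9778 ms
Processing delay = 3.6 ms
Total one-way latency = 46.5778 ms


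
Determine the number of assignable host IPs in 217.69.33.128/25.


Host bits = 32 - 25 = 7
Total addresses = 2^7 = 128
Usable = total - 2 (network and broadcast)
Usable hosts: 126


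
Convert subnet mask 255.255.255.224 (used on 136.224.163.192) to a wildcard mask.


Subnet mask: 255.255.255.224
Wildcard = 255.255.255.255 - subnet mask
255 - 255 = 0
255 - 255 = 0
255 - 255 = 0
255 - 224 = 31
Wildcard: 0.0.0.31


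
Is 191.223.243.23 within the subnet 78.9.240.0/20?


Subnet network: 78.9.240.0
Test IP AND mask: 191.223.240.0
No, 191.223.243.23 is not in 78.9.240.0/20


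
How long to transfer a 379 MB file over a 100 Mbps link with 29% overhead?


Effective throughput = 100 * (1 - 29/100) = 71 Mbps
File size in Mb = 379 * 8 = 3032 Mb
Time = 3032 / 71
Time = 42.7042 seconds


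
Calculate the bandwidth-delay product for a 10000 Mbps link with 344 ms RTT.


BDP = bandwidth * RTT
= 10000 Mbps * 344 ms
= 10000 * 1e6 * 344 / 1000 bits
= 3440000000 bits
= 430000000 bytes
= 419921.875 KB
BDP = 3440000000 bits (430000000 bytes)


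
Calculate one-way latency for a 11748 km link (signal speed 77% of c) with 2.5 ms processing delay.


Speed = 0.77 * 3e5 km/s = 231000 km/s
Propagation delay = 11748 / 231000 = 0.0509 s = 50.8571 ms
Processing delay = 2.5 ms
Total one-way latency = 53.3571 ms


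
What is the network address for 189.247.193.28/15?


IP:   10111101.11110111.11000001.00011100
Mask: 11111111.11111110.00000000.00000000
AND operation:
Net:  10111101.11110110.00000000.00000000
Network: 189.246.0.0/15


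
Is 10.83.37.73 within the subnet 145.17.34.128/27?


Subnet network: 145.17.34.128
Test IP AND mask: 10.83.37.64
No, 10.83.37.73 is not in 145.17.34.128/27


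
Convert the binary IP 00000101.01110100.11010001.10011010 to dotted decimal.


00000101 = 5
01110100 = 116
11010001 = 209
10011010 = 154
IP: 5.116.209.154


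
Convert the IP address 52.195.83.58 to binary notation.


52 = 00110100
195 = 11000011
83 = 01010011
58 = 00111010
Binary: 00110100.11000011.01010011.00111010


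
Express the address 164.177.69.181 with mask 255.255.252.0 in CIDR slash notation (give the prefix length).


Binary: 11111111.11111111.11111100.00000000
Count leading 1s
Prefix: /22


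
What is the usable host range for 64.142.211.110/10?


Network: 64.128.0.0
Broadcast: 64.191.255.255
First usable = network + 1
Last usable = broadcast - 1
Range: 64.128.0.1 to 64.191.255.254


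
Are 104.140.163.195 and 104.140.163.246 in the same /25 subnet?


Mask: 255.255.255.128
104.140.163.195 AND mask = 104.140.163.128
104.140.163.246 AND mask = 104.140.163.128
Yes, same subnet (104.140.163.128)


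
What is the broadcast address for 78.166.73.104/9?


Network: 78.128.0.0/9
Host bits = 23
Set all host bits to 1:
Broadcast: 78.255.255.255


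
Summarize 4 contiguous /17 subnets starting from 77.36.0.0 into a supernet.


Original prefix: /17
Number of subnets: 4 = 2^2
New prefix = 17 - 2 = 15
Supernet: 77.36.0.0/15


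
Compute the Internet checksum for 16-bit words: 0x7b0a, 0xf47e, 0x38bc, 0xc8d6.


Sum all words (with carry folding):
+ 0x7b0a = 0x7b0a
+ 0xf47e = 0x6f89
+ 0x38bc = 0xa845
+ 0xc8d6 = 0x711c
One's complement: ~0x711c
Checksum = 0x8ee3


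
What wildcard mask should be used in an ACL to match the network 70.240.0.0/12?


Subnet mask: 255.240.0.0
Wildcard = 255.255.255.255 - subnet mask
255 - 255 = 0
255 - 240 = 15
255 - 0 = 255
255 - 0 = 255
Wildcard: 0.15.255.255


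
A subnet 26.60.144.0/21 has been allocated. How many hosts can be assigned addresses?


Host bits = 32 - 21 = 11
Total addresses = 2^11 = 2048
Usable = total - 2 (network and broadcast)
Usable hosts: 2046


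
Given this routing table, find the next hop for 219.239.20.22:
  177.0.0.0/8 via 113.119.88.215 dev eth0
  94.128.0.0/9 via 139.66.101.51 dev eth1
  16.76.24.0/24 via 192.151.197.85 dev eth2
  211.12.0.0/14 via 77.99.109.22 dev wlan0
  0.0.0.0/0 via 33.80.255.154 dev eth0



Longest prefix match for 219.239.20.22:
  /8 177.0.0.0: no
  /9 94.128.0.0: no
  /24 16.76.24.0: no
  /14 211.12.0.0: no
  /0 0.0.0.0: MATCH
Selected: next-hop 33.80.255.154 via eth0 (matched /0)


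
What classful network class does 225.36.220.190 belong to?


First octet: 225
Binary: 11100001
1110xxxx -> Class D (224-239)
Class D (multicast), default mask N/A


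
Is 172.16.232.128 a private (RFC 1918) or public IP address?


RFC 1918 private ranges:
  10.0.0.0/8 (10.0.0.0 - 10.255.255.255)
  172.16.0.0/12 (172.16.0.0 - 172.31.255.255)
  192.168.0.0/16 (192.168.0.0 - 192.168.255.255)
Private (in 172.16.0.0/12)


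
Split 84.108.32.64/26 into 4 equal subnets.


New prefix = 26 + 2 = 28
Each subnet has 16 addresses
  84.108.32.64/28
  84.108.32.80/28
  84.108.32.96/28
  84.108.32.112/28
Subnets: 84.108.32.64/28, 84.108.32.80/28, 84.108.32.96/28, 84.108.32.112/28


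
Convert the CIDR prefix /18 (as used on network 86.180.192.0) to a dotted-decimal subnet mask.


/18 means 18 network bits, 14 host bits
Binary: 11111111111111111100000000000000
Mask: 255.255.192.0


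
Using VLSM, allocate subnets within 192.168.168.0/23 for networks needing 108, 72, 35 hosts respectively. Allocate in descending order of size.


108 hosts -> /25 (126 usable): 192.168.168.0/25
72 hosts -> /25 (126 usable): 192.168.168.128/25
35 hosts -> /26 (62 usable): 192.168.169.0/26
Allocation: 192.168.168.0/25 (108 hosts, 126 usable); 192.168.168.128/25 (72 hosts, 126 usable); 192.168.169.0/26 (35 hosts, 62 usable)


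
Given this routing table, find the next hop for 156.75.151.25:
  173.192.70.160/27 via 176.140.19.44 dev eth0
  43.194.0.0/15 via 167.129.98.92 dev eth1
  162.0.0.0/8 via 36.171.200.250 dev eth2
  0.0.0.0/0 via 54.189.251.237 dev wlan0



Longest prefix match for 156.75.151.25:
  /27 173.192.70.160: no
  /15 43.194.0.0: no
  /8 162.0.0.0: no
  /0 0.0.0.0: MATCH
Selected: next-hop 54.189.251.237 via wlan0 (matched /0)


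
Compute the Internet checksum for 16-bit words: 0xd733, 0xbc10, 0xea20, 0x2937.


Sum all words (with carry folding):
+ 0xd733 = 0xd733
+ 0xbc10 = 0x9344
+ 0xea20 = 0x7d65
+ 0x2937 = 0xa69c
One's complement: ~0xa69c
Checksum = 0x5963
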